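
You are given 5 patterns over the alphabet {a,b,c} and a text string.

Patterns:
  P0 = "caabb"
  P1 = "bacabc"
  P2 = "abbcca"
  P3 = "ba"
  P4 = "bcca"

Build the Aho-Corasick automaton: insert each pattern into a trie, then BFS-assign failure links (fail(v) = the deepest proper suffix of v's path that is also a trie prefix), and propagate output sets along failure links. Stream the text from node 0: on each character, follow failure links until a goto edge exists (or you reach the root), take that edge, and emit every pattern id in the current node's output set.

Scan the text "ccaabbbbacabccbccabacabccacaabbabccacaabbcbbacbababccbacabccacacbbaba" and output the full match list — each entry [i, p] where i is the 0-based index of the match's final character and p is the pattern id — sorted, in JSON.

Build:
Trie nodes:
  n0 'ε': a→12 b→6 c→1
  n1 'c': a→2
  n2 'ca': a→3
  n3 'caa': b→4
  n4 'caab': b→5
  n5 'caabb': ·  [P0 ends]
  n6 'b': a→7 c→18
  n7 'ba': c→8  [P3 ends]
  n8 'bac': a→9
  n9 'baca': b→10
  n10 'bacab': c→11
  n11 'bacabc': ·  [P1 ends]
  n12 'a': b→13
  n13 'ab': b→14
  n14 'abb': c→15
  n15 'abbc': c→16
  n16 'abbcc': a→17
  n17 'abbcca': ·  [P2 ends]
  n18 'bc': c→19
  n19 'bcc': a→20
  n20 'bcca': ·  [P4 ends]

BFS fail/out derivation:
  fail(1) 'c': from fail(0)=0 chase 'c': 0 ⇒ 0;  out=∅∪out(0)=∅
  fail(6) 'b': from fail(0)=0 chase 'b': 0 ⇒ 0;  out=∅∪out(0)=∅
  fail(12) 'a': from fail(0)=0 chase 'a': 0 ⇒ 0;  out=∅∪out(0)=∅
  fail(2) 'ca': from fail(1)=0 chase 'a': 0 ⇒ 12;  out=∅∪out(12)=∅
  fail(7) 'ba': from fail(6)=0 chase 'a': 0 ⇒ 12;  out={3}∪out(12)={3}
  fail(13) 'ab': from fail(12)=0 chase 'b': 0 ⇒ 6;  out=∅∪out(6)=∅
  fail(18) 'bc': from fail(6)=0 chase 'c': 0 ⇒ 1;  out=∅∪out(1)=∅
  fail(3) 'caa': from fail(2)=12 chase 'a': 12→0 ⇒ 12;  out=∅∪out(12)=∅
  fail(8) 'bac': from fail(7)=12 chase 'c': 12→0 ⇒ 1;  out=∅∪out(1)=∅
  fail(14) 'abb': from fail(13)=6 chase 'b': 6→0 ⇒ 6;  out=∅∪out(6)=∅
  fail(19) 'bcc': from fail(18)=1 chase 'c': 1→0 ⇒ 1;  out=∅∪out(1)=∅
  fail(4) 'caab': from fail(3)=12 chase 'b': 12 ⇒ 13;  out=∅∪out(13)=∅
  fail(9) 'baca': from fail(8)=1 chase 'a': 1 ⇒ 2;  out=∅∪out(2)=∅
  fail(15) 'abbc': from fail(14)=6 chase 'c': 6 ⇒ 18;  out=∅∪out(18)=∅
  fail(20) 'bcca': from fail(19)=1 chase 'a': 1 ⇒ 2;  out={4}∪out(2)={4}
  fail(5) 'caabb': from fail(4)=13 chase 'b': 13 ⇒ 14;  out={0}∪out(14)={0}
  fail(10) 'bacab': from fail(9)=2 chase 'b': 2→12 ⇒ 13;  out=∅∪out(13)=∅
  fail(16) 'abbcc': from fail(15)=18 chase 'c': 18 ⇒ 19;  out=∅∪out(19)=∅
  fail(11) 'bacabc': from fail(10)=13 chase 'c': 13→6 ⇒ 18;  out={1}∪out(18)={1}
  fail(17) 'abbcca': from fail(16)=19 chase 'a': 19 ⇒ 20;  out={2}∪out(20)={2,4}

Scan:
pos 0 'c': at 1
pos 1 'c': at 1 (via fail)
pos 2 'a': at 2
pos 3 'a': at 3
pos 4 'b': at 4
pos 5 'b': at 5  emit P0@[1:5]
pos 6 'b': at 6 (via fail)
pos 7 'b': at 6 (via fail)
pos 8 'a': at 7  emit P3@[7:8]
pos 9 'c': at 8
pos 10 'a': at 9
pos 11 'b': at 10
pos 12 'c': at 11  emit P1@[7:12]
pos 13 'c': at 19 (via fail)
pos 14 'b': at 6 (via fail)
pos 15 'c': at 18
pos 16 'c': at 19
pos 17 'a': at 20  emit P4@[14:17]
pos 18 'b': at 13 (via fail)
pos 19 'a': at 7 (via fail)  emit P3@[18:19]
pos 20 'c': at 8
pos 21 'a': at 9
pos 22 'b': at 10
pos 23 'c': at 11  emit P1@[18:23]
pos 24 'c': at 19 (via fail)
pos 25 'a': at 20  emit P4@[22:25]
pos 26 'c': at 1 (via fail)
pos 27 'a': at 2
pos 28 'a': at 3
pos 29 'b': at 4
pos 30 'b': at 5  emit P0@[26:30]
pos 31 'a': at 7 (via fail)  emit P3@[30:31]
pos 32 'b': at 13 (via fail)
pos 33 'c': at 18 (via fail)
pos 34 'c': at 19
pos 35 'a': at 20  emit P4@[32:35]
pos 36 'c': at 1 (via fail)
pos 37 'a': at 2
pos 38 'a': at 3
pos 39 'b': at 4
pos 40 'b': at 5  emit P0@[36:40]
pos 41 'c': at 15 (via fail)
pos 42 'b': at 6 (via fail)
pos 43 'b': at 6 (via fail)
pos 44 'a': at 7  emit P3@[43:44]
pos 45 'c': at 8
pos 46 'b': at 6 (via fail)
pos 47 'a': at 7  emit P3@[46:47]
pos 48 'b': at 13 (via fail)
pos 49 'a': at 7 (via fail)  emit P3@[48:49]
pos 50 'b': at 13 (via fail)
pos 51 'c': at 18 (via fail)
pos 52 'c': at 19
pos 53 'b': at 6 (via fail)
pos 54 'a': at 7  emit P3@[53:54]
pos 55 'c': at 8
pos 56 'a': at 9
pos 57 'b': at 10
pos 58 'c': at 11  emit P1@[53:58]
pos 59 'c': at 19 (via fail)
pos 60 'a': at 20  emit P4@[57:60]
pos 61 'c': at 1 (via fail)
pos 62 'a': at 2
pos 63 'c': at 1 (via fail)
pos 64 'b': at 6 (via fail)
pos 65 'b': at 6 (via fail)
pos 66 'a': at 7  emit P3@[65:66]
pos 67 'b': at 13 (via fail)
pos 68 'a': at 7 (via fail)  emit P3@[67:68]

All matches (sorted): [[5,0],[8,3],[12,1],[17,4],[19,3],[23,1],[25,4],[30,0],[31,3],[35,4],[40,0],[44,3],[47,3],[49,3],[54,3],[58,1],[60,4],[66,3],[68,3]]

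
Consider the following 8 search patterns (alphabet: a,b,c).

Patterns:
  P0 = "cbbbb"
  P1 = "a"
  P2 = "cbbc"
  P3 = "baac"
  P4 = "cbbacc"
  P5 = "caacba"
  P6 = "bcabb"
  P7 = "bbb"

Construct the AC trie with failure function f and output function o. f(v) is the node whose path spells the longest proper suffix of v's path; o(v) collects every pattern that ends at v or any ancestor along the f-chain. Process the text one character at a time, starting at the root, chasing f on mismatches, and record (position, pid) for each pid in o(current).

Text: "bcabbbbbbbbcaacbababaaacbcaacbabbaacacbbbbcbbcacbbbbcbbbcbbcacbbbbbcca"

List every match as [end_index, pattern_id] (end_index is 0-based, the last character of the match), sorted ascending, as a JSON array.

Construct AC machine:
Trie (insert patterns):
  n0 'ε': a→6 b→8 c→1
  n1 'c': a→15 b→2
  n2 'cb': b→3
  n3 'cbb': a→12 b→4 c→7
  n4 'cbbb': b→5
  n5 'cbbbb': ·  [P0 ends]
  n6 'a': ·  [P1 ends]
  n7 'cbbc': ·  [P2 ends]
  n8 'b': a→9 b→24 c→20
  n9 'ba': a→10
  n10 'baa': c→11
  n11 'baac': ·  [P3 ends]
  n12 'cbba': c→13
  n13 'cbbac': c→14
  n14 'cbbacc': ·  [P4 ends]
  n15 'ca': a→16
  n16 'caa': c→17
  n17 'caac': b→18
  n18 'caacb': a→19
  n19 'caacba': ·  [P5 ends]
  n20 'bc': a→21
  n21 'bca': b→22
  n22 'bcab': b→23
  n23 'bcabb': ·  [P6 ends]
  n24 'bb': b→25
  n25 'bbb': ·  [P7 ends]

Failure links (BFS by depth):
  fail(1) 'c': from fail(0)=0 chase 'c': 0 ⇒ 0;  out=∅∪out(0)=∅
  fail(6) 'a': from fail(0)=0 chase 'a': 0 ⇒ 0;  out={1}∪out(0)={1}
  fail(8) 'b': from fail(0)=0 chase 'b': 0 ⇒ 0;  out=∅∪out(0)=∅
  fail(2) 'cb': from fail(1)=0 chase 'b': 0 ⇒ 8;  out=∅∪out(8)=∅
  fail(9) 'ba': from fail(8)=0 chase 'a': 0 ⇒ 6;  out=∅∪out(6)={1}
  fail(15) 'ca': from fail(1)=0 chase 'a': 0 ⇒ 6;  out=∅∪out(6)={1}
  fail(20) 'bc': from fail(8)=0 chase 'c': 0 ⇒ 1;  out=∅∪out(1)=∅
  fail(24) 'bb': from fail(8)=0 chase 'b': 0 ⇒ 8;  out=∅∪out(8)=∅
  fail(3) 'cbb': from fail(2)=8 chase 'b': 8 ⇒ 24;  out=∅∪out(24)=∅
  fail(10) 'baa': from fail(9)=6 chase 'a': 6→0 ⇒ 6;  out=∅∪out(6)={1}
  fail(16) 'caa': from fail(15)=6 chase 'a': 6→0 ⇒ 6;  out=∅∪out(6)={1}
  fail(21) 'bca': from fail(20)=1 chase 'a': 1 ⇒ 15;  out=∅∪out(15)={1}
  fail(25) 'bbb': from fail(24)=8 chase 'b': 8 ⇒ 24;  out={7}∪out(24)={7}
  fail(4) 'cbbb': from fail(3)=24 chase 'b': 24 ⇒ 25;  out=∅∪out(25)={7}
  fail(7) 'cbbc': from fail(3)=24 chase 'c': 24→8 ⇒ 20;  out={2}∪out(20)={2}
  fail(11) 'baac': from fail(10)=6 chase 'c': 6→0 ⇒ 1;  out={3}∪out(1)={3}
  fail(12) 'cbba': from fail(3)=24 chase 'a': 24→8 ⇒ 9;  out=∅∪out(9)={1}
  fail(17) 'caac': from fail(16)=6 chase 'c': 6→0 ⇒ 1;  out=∅∪out(1)=∅
  fail(22) 'bcab': from fail(21)=15 chase 'b': 15→6→0 ⇒ 8;  out=∅∪out(8)=∅
  fail(5) 'cbbbb': from fail(4)=25 chase 'b': 25→24 ⇒ 25;  out={0}∪out(25)={0,7}
  fail(13) 'cbbac': from fail(12)=9 chase 'c': 9→6→0 ⇒ 1;  out=∅∪out(1)=∅
  fail(18) 'caacb': from fail(17)=1 chase 'b': 1 ⇒ 2;  out=∅∪out(2)=∅
  fail(23) 'bcabb': from fail(22)=8 chase 'b': 8 ⇒ 24;  out={6}∪out(24)={6}
  fail(14) 'cbbacc': from fail(13)=1 chase 'c': 1→0 ⇒ 1;  out={4}∪out(1)={4}
  fail(19) 'caacba': from fail(18)=2 chase 'a': 2→8 ⇒ 9;  out={5}∪out(9)={1,5}

Scan:
[0] read 'b'  n0⇒n8
[1] read 'c'  n8⇒n20
[2] read 'a'  n20⇒n21  → match P1@[2:2]
[3] read 'b'  n21⇒n22
[4] read 'b'  n22⇒n23  → match P6@[0:4]
[5] read 'b'  n23⇒n25 ·f  → match P7@[3:5]
[6] read 'b'  n25⇒n25 ·f  → match P7@[4:6]
[7] read 'b'  n25⇒n25 ·f  → match P7@[5:7]
[8] read 'b'  n25⇒n25 ·f  → match P7@[6:8]
[9] read 'b'  n25⇒n25 ·f  → match P7@[7:9]
[10] read 'b'  n25⇒n25 ·f  → match P7@[8:10]
[11] read 'c'  n25⇒n20 ·f
[12] read 'a'  n20⇒n21  → match P1@[12:12]
[13] read 'a'  n21⇒n16 ·f  → match P1@[13:13]
[14] read 'c'  n16⇒n17
[15] read 'b'  n17⇒n18
[16] read 'a'  n18⇒n19  → match P1@[16:16],P5@[11:16]
[17] read 'b'  n19⇒n8 ·f
[18] read 'a'  n8⇒n9  → match P1@[18:18]
[19] read 'b'  n9⇒n8 ·f
[20] read 'a'  n8⇒n9  → match P1@[20:20]
[21] read 'a'  n9⇒n10  → match P1@[21:21]
[22] read 'a'  n10⇒n6 ·f  → match P1@[22:22]
[23] read 'c'  n6⇒n1 ·f
[24] read 'b'  n1⇒n2
[25] read 'c'  n2⇒n20 ·f
[26] read 'a'  n20⇒n21  → match P1@[26:26]
[27] read 'a'  n21⇒n16 ·f  → match P1@[27:27]
[28] read 'c'  n16⇒n17
[29] read 'b'  n17⇒n18
[30] read 'a'  n18⇒n19  → match P1@[30:30],P5@[25:30]
[31] read 'b'  n19⇒n8 ·f
[32] read 'b'  n8⇒n24
[33] read 'a'  n24⇒n9 ·f  → match P1@[33:33]
[34] read 'a'  n9⇒n10  → match P1@[34:34]
[35] read 'c'  n10⇒n11  → match P3@[32:35]
[36] read 'a'  n11⇒n15 ·f  → match P1@[36:36]
[37] read 'c'  n15⇒n1 ·f
[38] read 'b'  n1⇒n2
[39] read 'b'  n2⇒n3
[40] read 'b'  n3⇒n4  → match P7@[38:40]
[41] read 'b'  n4⇒n5  → match P0@[37:41],P7@[39:41]
[42] read 'c'  n5⇒n20 ·f
[43] read 'b'  n20⇒n2 ·f
[44] read 'b'  n2⇒n3
[45] read 'c'  n3⇒n7  → match P2@[42:45]
[46] read 'a'  n7⇒n21 ·f  → match P1@[46:46]
[47] read 'c'  n21⇒n1 ·f
[48] read 'b'  n1⇒n2
[49] read 'b'  n2⇒n3
[50] read 'b'  n3⇒n4  → match P7@[48:50]
[51] read 'b'  n4⇒n5  → match P0@[47:51],P7@[49:51]
[52] read 'c'  n5⇒n20 ·f
[53] read 'b'  n20⇒n2 ·f
[54] read 'b'  n2⇒n3
[55] read 'b'  n3⇒n4  → match P7@[53:55]
[56] read 'c'  n4⇒n20 ·f
[57] read 'b'  n20⇒n2 ·f
[58] read 'b'  n2⇒n3
[59] read 'c'  n3⇒n7  → match P2@[56:59]
[60] read 'a'  n7⇒n21 ·f  → match P1@[60:60]
[61] read 'c'  n21⇒n1 ·f
[62] read 'b'  n1⇒n2
[63] read 'b'  n2⇒n3
[64] read 'b'  n3⇒n4  → match P7@[62:64]
[65] read 'b'  n4⇒n5  → match P0@[61:65],P7@[63:65]
[66] read 'b'  n5⇒n25 ·f  → match P7@[64:66]
[67] read 'c'  n25⇒n20 ·f
[68] read 'c'  n20⇒n1 ·f
[69] read 'a'  n1⇒n15  → match P1@[69:69]

Matches: [[2,1],[4,6],[5,7],[6,7],[7,7],[8,7],[9,7],[10,7],[12,1],[13,1],[16,1],[16,5],[18,1],[20,1],[21,1],[22,1],[26,1],[27,1],[30,1],[30,5],[33,1],[34,1],[35,3],[36,1],[40,7],[41,0],[41,7],[45,2],[46,1],[50,7],[51,0],[51,7],[55,7],[59,2],[60,1],[64,7],[65,0],[65,7],[66,7],[69,1]]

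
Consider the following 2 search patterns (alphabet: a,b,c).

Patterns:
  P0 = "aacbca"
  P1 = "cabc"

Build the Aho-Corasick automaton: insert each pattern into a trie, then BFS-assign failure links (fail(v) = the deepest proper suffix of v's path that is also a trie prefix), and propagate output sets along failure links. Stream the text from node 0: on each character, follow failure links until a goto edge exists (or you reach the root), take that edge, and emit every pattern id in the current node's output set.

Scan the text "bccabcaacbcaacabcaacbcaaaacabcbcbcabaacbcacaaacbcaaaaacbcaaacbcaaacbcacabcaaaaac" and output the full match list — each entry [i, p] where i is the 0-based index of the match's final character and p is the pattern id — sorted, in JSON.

Build:
Trie (insert patterns):
  n0 'ε': a→1 c→7
  n1 'a': a→2
  n2 'aa': c→3
  n3 'aac': b→4
  n4 'aacb': c→5
  n5 'aacbc': a→6
  n6 'aacbca': ·  ←P0
  n7 'c': a→8
  n8 'ca': b→9
  n9 'cab': c→10
  n10 'cabc': ·  ←P1

BFS fail/out derivation:
  n1('a'): parent n0 fail=0; on 'a' 0 → fail=0;  out ∅∪∅=∅
  n7('c'): parent n0 fail=0; on 'c' 0 → fail=0;  out ∅∪∅=∅
  n2('aa'): parent n1 fail=0; on 'a' 0 → fail=1;  out ∅∪∅=∅
  n8('ca'): parent n7 fail=0; on 'a' 0 → fail=1;  out ∅∪∅=∅
  n3('aac'): parent n2 fail=1; on 'c' 1→0 → fail=7;  out ∅∪∅=∅
  n9('cab'): parent n8 fail=1; on 'b' 1→0 → fail=0;  out ∅∪∅=∅
  n4('aacb'): parent n3 fail=7; on 'b' 7→0 → fail=0;  out ∅∪∅=∅
  n10('cabc'): parent n9 fail=0; on 'c' 0 → fail=7;  out {1}∪∅={1}
  n5('aacbc'): parent n4 fail=0; on 'c' 0 → fail=7;  out ∅∪∅=∅
  n6('aacbca'): parent n5 fail=7; on 'a' 7 → fail=8;  out {0}∪∅={0}

Text stream:
i=0 'b': node 0→0
i=1 'c': node 0→7
i=2 'c': node 7→7 ·f
i=3 'a': node 7→8
i=4 'b': node 8→9
i=5 'c': node 9→10  ** P1@[2:5]
i=6 'a': node 10→8 ·f
i=7 'a': node 8→2 ·f
i=8 'c': node 2→3
i=9 'b': node 3→4
i=10 'c': node 4→5
i=11 'a': node 5→6  ** P0@[6:11]
i=12 'a': node 6→2 ·f
i=13 'c': node 2→3
i=14 'a': node 3→8 ·f
i=15 'b': node 8→9
i=16 'c': node 9→10  ** P1@[13:16]
i=17 'a': node 10→8 ·f
i=18 'a': node 8→2 ·f
i=19 'c': node 2→3
i=20 'b': node 3→4
i=21 'c': node 4→5
i=22 'a': node 5→6  ** P0@[17:22]
i=23 'a': node 6→2 ·f
i=24 'a': node 2→2 ·f
i=25 'a': node 2→2 ·f
i=26 'c': node 2→3
i=27 'a': node 3→8 ·f
i=28 'b': node 8→9
i=29 'c': node 9→10  ** P1@[26:29]
i=30 'b': node 10→0 ·f
i=31 'c': node 0→7
i=32 'b': node 7→0 ·f
i=33 'c': node 0→7
i=34 'a': node 7→8
i=35 'b': node 8→9
i=36 'a': node 9→1 ·f
i=37 'a': node 1→2
i=38 'c': node 2→3
i=39 'b': node 3→4
i=40 'c': node 4→5
i=41 'a': node 5→6  ** P0@[36:41]
i=42 'c': node 6→7 ·f
i=43 'a': node 7→8
i=44 'a': node 8→2 ·f
i=45 'a': node 2→2 ·f
i=46 'c': node 2→3
i=47 'b': node 3→4
i=48 'c': node 4→5
i=49 'a': node 5→6  ** P0@[44:49]
i=50 'a': node 6→2 ·f
i=51 'a': node 2→2 ·f
i=52 'a': node 2→2 ·f
i=53 'a': node 2→2 ·f
i=54 'c': node 2→3
i=55 'b': node 3→4
i=56 'c': node 4→5
i=57 'a': node 5→6  ** P0@[52:57]
i=58 'a': node 6→2 ·f
i=59 'a': node 2→2 ·f
i=60 'c': node 2→3
i=61 'b': node 3→4
i=62 'c': node 4→5
i=63 'a': node 5→6  ** P0@[58:63]
i=64 'a': node 6→2 ·f
i=65 'a': node 2→2 ·f
i=66 'c': node 2→3
i=67 'b': node 3→4
i=68 'c': node 4→5
i=69 'a': node 5→6  ** P0@[64:69]
i=70 'c': node 6→7 ·f
i=71 'a': node 7→8
i=72 'b': node 8→9
i=73 'c': node 9→10  ** P1@[70:73]
i=74 'a': node 10→8 ·f
i=75 'a': node 8→2 ·f
i=76 'a': node 2→2 ·f
i=77 'a': node 2→2 ·f
i=78 'a': node 2→2 ·f
i=79 'c': node 2→3

Result: [[5,1],[11,0],[16,1],[22,0],[29,1],[41,0],[49,0],[57,0],[63,0],[69,0],[73,1]]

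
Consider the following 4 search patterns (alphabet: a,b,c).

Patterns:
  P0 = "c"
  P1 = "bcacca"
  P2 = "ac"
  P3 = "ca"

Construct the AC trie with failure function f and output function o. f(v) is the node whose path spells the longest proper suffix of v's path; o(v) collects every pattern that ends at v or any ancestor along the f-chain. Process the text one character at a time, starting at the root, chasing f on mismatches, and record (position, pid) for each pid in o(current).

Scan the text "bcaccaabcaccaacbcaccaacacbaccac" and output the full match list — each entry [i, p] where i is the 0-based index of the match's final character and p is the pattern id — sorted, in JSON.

Build:
Trie nodes:
  0='ε' goto a→8 b→2 c→1
  1='c' goto a→10  [P0 ends]
  2='b' goto c→3
  3='bc' goto a→4
  4='bca' goto c→5
  5='bcac' goto c→6
  6='bcacc' goto a→7
  7='bcacca' goto ·  [P1 ends]
  8='a' goto c→9
  9='ac' goto ·  [P2 ends]
  10='ca' goto ·  [P3 ends]

BFS fail/out derivation:
  n1('c'): parent n0 fail=0; on 'c' 0 → fail=0;  out {0}∪∅={0}
  n2('b'): parent n0 fail=0; on 'b' 0 → fail=0;  out ∅∪∅=∅
  n8('a'): parent n0 fail=0; on 'a' 0 → fail=0;  out ∅∪∅=∅
  n3('bc'): parent n2 fail=0; on 'c' 0 → fail=1;  out ∅∪{0}={0}
  n9('ac'): parent n8 fail=0; on 'c' 0 → fail=1;  out {2}∪{0}={0,2}
  n10('ca'): parent n1 fail=0; on 'a' 0 → fail=8;  out {3}∪∅={3}
  n4('bca'): parent n3 fail=1; on 'a' 1 → fail=10;  out ∅∪{3}={3}
  n5('bcac'): parent n4 fail=10; on 'c' 10→8 → fail=9;  out ∅∪{0,2}={0,2}
  n6('bcacc'): parent n5 fail=9; on 'c' 9→1→0 → fail=1;  out ∅∪{0}={0}
  n7('bcacca'): parent n6 fail=1; on 'a' 1 → fail=10;  out {1}∪{3}={1,3}

Run:
pos 0 'b': at 2
pos 1 'c': at 3  ** P0@[1:1]
pos 2 'a': at 4  ** P3@[1:2]
pos 3 'c': at 5  ** P0@[3:3],P2@[2:3]
pos 4 'c': at 6  ** P0@[4:4]
pos 5 'a': at 7  ** P1@[0:5],P3@[4:5]
pos 6 'a': at 8 ·f
pos 7 'b': at 2 ·f
pos 8 'c': at 3  ** P0@[8:8]
pos 9 'a': at 4  ** P3@[8:9]
pos 10 'c': at 5  ** P0@[10:10],P2@[9:10]
pos 11 'c': at 6  ** P0@[11:11]
pos 12 'a': at 7  ** P1@[7:12],P3@[11:12]
pos 13 'a': at 8 ·f
pos 14 'c': at 9  ** P0@[14:14],P2@[13:14]
pos 15 'b': at 2 ·f
pos 16 'c': at 3  ** P0@[16:16]
pos 17 'a': at 4  ** P3@[16:17]
pos 18 'c': at 5  ** P0@[18:18],P2@[17:18]
pos 19 'c': at 6  ** P0@[19:19]
pos 20 'a': at 7  ** P1@[15:20],P3@[19:20]
pos 21 'a': at 8 ·f
pos 22 'c': at 9  ** P0@[22:22],P2@[21:22]
pos 23 'a': at 10 ·f  ** P3@[22:23]
pos 24 'c': at 9 ·f  ** P0@[24:24],P2@[23:24]
pos 25 'b': at 2 ·f
pos 26 'a': at 8 ·f
pos 27 'c': at 9  ** P0@[27:27],P2@[26:27]
pos 28 'c': at 1 ·f  ** P0@[28:28]
pos 29 'a': at 10  ** P3@[28:29]
pos 30 'c': at 9 ·f  ** P0@[30:30],P2@[29:30]

Result: [[1,0],[2,3],[3,0],[3,2],[4,0],[5,1],[5,3],[8,0],[9,3],[10,0],[10,2],[11,0],[12,1],[12,3],[14,0],[14,2],[16,0],[17,3],[18,0],[18,2],[19,0],[20,1],[20,3],[22,0],[22,2],[23,3],[24,0],[24,2],[27,0],[27,2],[28,0],[29,3],[30,0],[30,2]]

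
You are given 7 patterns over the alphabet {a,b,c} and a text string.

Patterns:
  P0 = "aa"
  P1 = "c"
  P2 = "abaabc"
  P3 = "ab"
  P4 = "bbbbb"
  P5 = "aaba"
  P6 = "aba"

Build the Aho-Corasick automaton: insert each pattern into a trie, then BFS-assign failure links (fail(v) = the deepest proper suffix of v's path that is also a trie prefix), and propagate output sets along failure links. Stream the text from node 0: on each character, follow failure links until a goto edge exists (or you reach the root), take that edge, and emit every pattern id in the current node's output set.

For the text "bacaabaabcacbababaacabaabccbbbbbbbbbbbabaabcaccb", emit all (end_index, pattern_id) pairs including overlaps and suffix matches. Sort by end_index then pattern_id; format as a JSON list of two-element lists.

Construct AC machine:
Trie (insert patterns):
  0='ε' goto a→1 b→9 c→3
  1='a' goto a→2 b→4
  2='aa' goto b→14  [P0 ends]
  3='c' goto ·  [P1 ends]
  4='ab' goto a→5  [P3 ends]
  5='aba' goto a→6  [P6 ends]
  6='abaa' goto b→7
  7='abaab' goto c→8
  8='abaabc' goto ·  [P2 ends]
  9='b' goto b→10
  10='bb' goto b→11
  11='bbb' goto b→12
  12='bbbb' goto b→13
  13='bbbbb' goto ·  [P4 ends]
  14='aab' goto a→15
  15='aaba' goto ·  [P5 ends]

Failure links (BFS by depth):
  n1('a'): parent n0 fail=0; on 'a' 0 → fail=0;  out ∅∪∅=∅
  n3('c'): parent n0 fail=0; on 'c' 0 → fail=0;  out {1}∪∅={1}
  n9('b'): parent n0 fail=0; on 'b' 0 → fail=0;  out ∅∪∅=∅
  n2('aa'): parent n1 fail=0; on 'a' 0 → fail=1;  out {0}∪∅={0}
  n4('ab'): parent n1 fail=0; on 'b' 0 → fail=9;  out {3}∪∅={3}
  n10('bb'): parent n9 fail=0; on 'b' 0 → fail=9;  out ∅∪∅=∅
  n5('aba'): parent n4 fail=9; on 'a' 9→0 → fail=1;  out {6}∪∅={6}
  n11('bbb'): parent n10 fail=9; on 'b' 9 → fail=10;  out ∅∪∅=∅
  n14('aab'): parent n2 fail=1; on 'b' 1 → fail=4;  out ∅∪{3}={3}
  n6('abaa'): parent n5 fail=1; on 'a' 1 → fail=2;  out ∅∪{0}={0}
  n12('bbbb'): parent n11 fail=10; on 'b' 10 → fail=11;  out ∅∪∅=∅
  n15('aaba'): parent n14 fail=4; on 'a' 4 → fail=5;  out {5}∪{6}={5,6}
  n7('abaab'): parent n6 fail=2; on 'b' 2 → fail=14;  out ∅∪{3}={3}
  n13('bbbbb'): parent n12 fail=11; on 'b' 11 → fail=12;  out {4}∪∅={4}
  n8('abaabc'): parent n7 fail=14; on 'c' 14→4→9→0 → fail=3;  out {2}∪{1}={1,2}

Text stream:
pos 0 'b': at 9
pos 1 'a': at 1 ·f
pos 2 'c': at 3 ·f  → match P1@[2:2]
pos 3 'a': at 1 ·f
pos 4 'a': at 2  → match P0@[3:4]
pos 5 'b': at 14  → match P3@[4:5]
pos 6 'a': at 15  → match P5@[3:6],P6@[4:6]
pos 7 'a': at 6 ·f  → match P0@[6:7]
pos 8 'b': at 7  → match P3@[7:8]
pos 9 'c': at 8  → match P1@[9:9],P2@[4:9]
pos 10 'a': at 1 ·f
pos 11 'c': at 3 ·f  → match P1@[11:11]
pos 12 'b': at 9 ·f
pos 13 'a': at 1 ·f
pos 14 'b': at 4  → match P3@[13:14]
pos 15 'a': at 5  → match P6@[13:15]
pos 16 'b': at 4 ·f  → match P3@[15:16]
pos 17 'a': at 5  → match P6@[15:17]
pos 18 'a': at 6  → match P0@[17:18]
pos 19 'c': at 3 ·f  → match P1@[19:19]
pos 20 'a': at 1 ·f
pos 21 'b': at 4  → match P3@[20:21]
pos 22 'a': at 5  → match P6@[20:22]
pos 23 'a': at 6  → match P0@[22:23]
pos 24 'b': at 7  → match P3@[23:24]
pos 25 'c': at 8  → match P1@[25:25],P2@[20:25]
pos 26 'c': at 3 ·f  → match P1@[26:26]
pos 27 'b': at 9 ·f
pos 28 'b': at 10
pos 29 'b': at 11
pos 30 'b': at 12
pos 31 'b': at 13  → match P4@[27:31]
pos 32 'b': at 13 ·f  → match P4@[28:32]
pos 33 'b': at 13 ·f  → match P4@[29:33]
pos 34 'b': at 13 ·f  → match P4@[30:34]
pos 35 'b': at 13 ·f  → match P4@[31:35]
pos 36 'b': at 13 ·f  → match P4@[32:36]
pos 37 'b': at 13 ·f  → match P4@[33:37]
pos 38 'a': at 1 ·f
pos 39 'b': at 4  → match P3@[38:39]
pos 40 'a': at 5  → match P6@[38:40]
pos 41 'a': at 6  → match P0@[40:41]
pos 42 'b': at 7  → match P3@[41:42]
pos 43 'c': at 8  → match P1@[43:43],P2@[38:43]
pos 44 'a': at 1 ·f
pos 45 'c': at 3 ·f  → match P1@[45:45]
pos 46 'c': at 3 ·f  → match P1@[46:46]
pos 47 'b': at 9 ·f

Matches: [[2,1],[4,0],[5,3],[6,5],[6,6],[7,0],[8,3],[9,1],[9,2],[11,1],[14,3],[15,6],[16,3],[17,6],[18,0],[19,1],[21,3],[22,6],[23,0],[24,3],[25,1],[25,2],[26,1],[31,4],[32,4],[33,4],[34,4],[35,4],[36,4],[37,4],[39,3],[40,6],[41,0],[42,3],[43,1],[43,2],[45,1],[46,1]]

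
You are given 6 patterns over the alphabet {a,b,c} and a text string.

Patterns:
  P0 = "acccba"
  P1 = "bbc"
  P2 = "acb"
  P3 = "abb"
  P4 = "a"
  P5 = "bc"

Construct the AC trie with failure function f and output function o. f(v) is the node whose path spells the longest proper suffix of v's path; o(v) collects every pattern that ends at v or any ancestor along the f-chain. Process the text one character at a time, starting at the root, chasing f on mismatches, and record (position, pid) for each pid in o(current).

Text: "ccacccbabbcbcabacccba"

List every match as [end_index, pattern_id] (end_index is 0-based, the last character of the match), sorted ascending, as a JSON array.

Build:
Trie nodes:
  0='ε' goto a→1 b→7
  1='a' goto b→11 c→2  ←P4
  2='ac' goto b→10 c→3
  3='acc' goto c→4
  4='accc' goto b→5
  5='acccb' goto a→6
  6='acccba' goto ·  ←P0
  7='b' goto b→8 c→13
  8='bb' goto c→9
  9='bbc' goto ·  ←P1
  10='acb' goto ·  ←P2
  11='ab' goto b→12
  12='abb' goto ·  ←P3
  13='bc' goto ·  ←P5

Failure links (BFS by depth):
  n1('a'): parent n0 fail=0; on 'a' 0 → fail=0;  out {4}∪∅={4}
  n7('b'): parent n0 fail=0; on 'b' 0 → fail=0;  out ∅∪∅=∅
  n2('ac'): parent n1 fail=0; on 'c' 0 → fail=0;  out ∅∪∅=∅
  n8('bb'): parent n7 fail=0; on 'b' 0 → fail=7;  out ∅∪∅=∅
  n11('ab'): parent n1 fail=0; on 'b' 0 → fail=7;  out ∅∪∅=∅
  n13('bc'): parent n7 fail=0; on 'c' 0 → fail=0;  out {5}∪∅={5}
  n3('acc'): parent n2 fail=0; on 'c' 0 → fail=0;  out ∅∪∅=∅
  n9('bbc'): parent n8 fail=7; on 'c' 7 → fail=13;  out {1}∪{5}={1,5}
  n10('acb'): parent n2 fail=0; on 'b' 0 → fail=7;  out {2}∪∅={2}
  n12('abb'): parent n11 fail=7; on 'b' 7 → fail=8;  out {3}∪∅={3}
  n4('accc'): parent n3 fail=0; on 'c' 0 → fail=0;  out ∅∪∅=∅
  n5('acccb'): parent n4 fail=0; on 'b' 0 → fail=7;  out ∅∪∅=∅
  n6('acccba'): parent n5 fail=7; on 'a' 7→0 → fail=1;  out {0}∪{4}={0,4}

Scan:
[0] read 'c'  n0⇒n0
[1] read 'c'  n0⇒n0
[2] read 'a'  n0⇒n1  → match P4@[2:2]
[3] read 'c'  n1⇒n2
[4] read 'c'  n2⇒n3
[5] read 'c'  n3⇒n4
[6] read 'b'  n4⇒n5
[7] read 'a'  n5⇒n6  → match P0@[2:7],P4@[7:7]
[8] read 'b'  n6⇒n11 (via fail)
[9] read 'b'  n11⇒n12  → match P3@[7:9]
[10] read 'c'  n12⇒n9 (via fail)  → match P1@[8:10],P5@[9:10]
[11] read 'b'  n9⇒n7 (via fail)
[12] read 'c'  n7⇒n13  → match P5@[11:12]
[13] read 'a'  n13⇒n1 (via fail)  → match P4@[13:13]
[14] read 'b'  n1⇒n11
[15] read 'a'  n11⇒n1 (via fail)  → match P4@[15:15]
[16] read 'c'  n1⇒n2
[17] read 'c'  n2⇒n3
[18] read 'c'  n3⇒n4
[19] read 'b'  n4⇒n5
[20] read 'a'  n5⇒n6  → match P0@[15:20],P4@[20:20]

Matches: [[2,4],[7,0],[7,4],[9,3],[10,1],[10,5],[12,5],[13,4],[15,4],[20,0],[20,4]]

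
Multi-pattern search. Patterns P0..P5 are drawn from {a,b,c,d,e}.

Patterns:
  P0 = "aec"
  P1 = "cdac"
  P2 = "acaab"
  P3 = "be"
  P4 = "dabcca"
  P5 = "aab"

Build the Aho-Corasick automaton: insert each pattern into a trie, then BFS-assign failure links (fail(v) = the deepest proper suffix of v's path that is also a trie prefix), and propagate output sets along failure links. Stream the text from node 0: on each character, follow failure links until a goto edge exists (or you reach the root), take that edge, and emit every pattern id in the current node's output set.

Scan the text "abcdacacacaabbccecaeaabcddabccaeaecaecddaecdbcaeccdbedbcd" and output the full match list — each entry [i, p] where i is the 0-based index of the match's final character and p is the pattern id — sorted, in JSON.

Construct AC machine:
Trie nodes:
  0='ε' goto a→1 b→12 c→4 d→14
  1='a' goto a→20 c→8 e→2
  2='ae' goto c→3
  3='aec' goto ·  ←P0
  4='c' goto d→5
  5='cd' goto a→6
  6='cda' goto c→7
  7='cdac' goto ·  ←P1
  8='ac' goto a→9
  9='aca' goto a→10
  10='acaa' goto b→11
  11='acaab' goto ·  ←P2
  12='b' goto e→13
  13='be' goto ·  ←P3
  14='d' goto a→15
  15='da' goto b→16
  16='dab' goto c→17
  17='dabc' goto c→18
  18='dabcc' goto a→19
  19='dabcca' goto ·  ←P4
  20='aa' goto b→21
  21='aab' goto ·  ←P5

BFS fail/out derivation:
  fail(1) 'a': from fail(0)=0 chase 'a': 0 ⇒ 0;  out=∅∪out(0)=∅
  fail(4) 'c': from fail(0)=0 chase 'c': 0 ⇒ 0;  out=∅∪out(0)=∅
  fail(12) 'b': from fail(0)=0 chase 'b': 0 ⇒ 0;  out=∅∪out(0)=∅
  fail(14) 'd': from fail(0)=0 chase 'd': 0 ⇒ 0;  out=∅∪out(0)=∅
  fail(2) 'ae': from fail(1)=0 chase 'e': 0 ⇒ 0;  out=∅∪out(0)=∅
  fail(5) 'cd': from fail(4)=0 chase 'd': 0 ⇒ 14;  out=∅∪out(14)=∅
  fail(8) 'ac': from fail(1)=0 chase 'c': 0 ⇒ 4;  out=∅∪out(4)=∅
  fail(13) 'be': from fail(12)=0 chase 'e': 0 ⇒ 0;  out={3}∪out(0)={3}
  fail(15) 'da': from fail(14)=0 chase 'a': 0 ⇒ 1;  out=∅∪out(1)=∅
  fail(20) 'aa': from fail(1)=0 chase 'a': 0 ⇒ 1;  out=∅∪out(1)=∅
  fail(3) 'aec': from fail(2)=0 chase 'c': 0 ⇒ 4;  out={0}∪out(4)={0}
  fail(6) 'cda': from fail(5)=14 chase 'a': 14 ⇒ 15;  out=∅∪out(15)=∅
  fail(9) 'aca': from fail(8)=4 chase 'a': 4→0 ⇒ 1;  out=∅∪out(1)=∅
  fail(16) 'dab': from fail(15)=1 chase 'b': 1→0 ⇒ 12;  out=∅∪out(12)=∅
  fail(21) 'aab': from fail(20)=1 chase 'b': 1→0 ⇒ 12;  out={5}∪out(12)={5}
  fail(7) 'cdac': from fail(6)=15 chase 'c': 15→1 ⇒ 8;  out={1}∪out(8)={1}
  fail(10) 'acaa': from fail(9)=1 chase 'a': 1 ⇒ 20;  out=∅∪out(20)=∅
  fail(17) 'dabc': from fail(16)=12 chase 'c': 12→0 ⇒ 4;  out=∅∪out(4)=∅
  fail(11) 'acaab': from fail(10)=20 chase 'b': 20 ⇒ 21;  out={2}∪out(21)={2,5}
  fail(18) 'dabcc': from fail(17)=4 chase 'c': 4→0 ⇒ 4;  out=∅∪out(4)=∅
  fail(19) 'dabcca': from fail(18)=4 chase 'a': 4→0 ⇒ 1;  out={4}∪out(1)={4}

Run:
[0] read 'a'  n0⇒n1
[1] read 'b'  n1⇒n12 (fail-walked)
[2] read 'c'  n12⇒n4 (fail-walked)
[3] read 'd'  n4⇒n5
[4] read 'a'  n5⇒n6
[5] read 'c'  n6⇒n7  emit P1@[2:5]
[6] read 'a'  n7⇒n9 (fail-walked)
[7] read 'c'  n9⇒n8 (fail-walked)
[8] read 'a'  n8⇒n9
[9] read 'c'  n9⇒n8 (fail-walked)
[10] read 'a'  n8⇒n9
[11] read 'a'  n9⇒n10
[12] read 'b'  n10⇒n11  emit P2@[8:12],P5@[10:12]
[13] read 'b'  n11⇒n12 (fail-walked)
[14] read 'c'  n12⇒n4 (fail-walked)
[15] read 'c'  n4⇒n4 (fail-walked)
[16] read 'e'  n4⇒n0 (fail-walked)
[17] read 'c'  n0⇒n4
[18] read 'a'  n4⇒n1 (fail-walked)
[19] read 'e'  n1⇒n2
[20] read 'a'  n2⇒n1 (fail-walked)
[21] read 'a'  n1⇒n20
[22] read 'b'  n20⇒n21  emit P5@[20:22]
[23] read 'c'  n21⇒n4 (fail-walked)
[24] read 'd'  n4⇒n5
[25] read 'd'  n5⇒n14 (fail-walked)
[26] read 'a'  n14⇒n15
[27] read 'b'  n15⇒n16
[28] read 'c'  n16⇒n17
[29] read 'c'  n17⇒n18
[30] read 'a'  n18⇒n19  emit P4@[25:30]
[31] read 'e'  n19⇒n2 (fail-walked)
[32] read 'a'  n2⇒n1 (fail-walked)
[33] read 'e'  n1⇒n2
[34] read 'c'  n2⇒n3  emit P0@[32:34]
[35] read 'a'  n3⇒n1 (fail-walked)
[36] read 'e'  n1⇒n2
[37] read 'c'  n2⇒n3  emit P0@[35:37]
[38] read 'd'  n3⇒n5 (fail-walked)
[39] read 'd'  n5⇒n14 (fail-walked)
[40] read 'a'  n14⇒n15
[41] read 'e'  n15⇒n2 (fail-walked)
[42] read 'c'  n2⇒n3  emit P0@[40:42]
[43] read 'd'  n3⇒n5 (fail-walked)
[44] read 'b'  n5⇒n12 (fail-walked)
[45] read 'c'  n12⇒n4 (fail-walked)
[46] read 'a'  n4⇒n1 (fail-walked)
[47] read 'e'  n1⇒n2
[48] read 'c'  n2⇒n3  emit P0@[46:48]
[49] read 'c'  n3⇒n4 (fail-walked)
[50] read 'd'  n4⇒n5
[51] read 'b'  n5⇒n12 (fail-walked)
[52] read 'e'  n12⇒n13  emit P3@[51:52]
[53] read 'd'  n13⇒n14 (fail-walked)
[54] read 'b'  n14⇒n12 (fail-walked)
[55] read 'c'  n12⇒n4 (fail-walked)
[56] read 'd'  n4⇒n5

Matches: [[5,1],[12,2],[12,5],[22,5],[30,4],[34,0],[37,0],[42,0],[48,0],[52,3]]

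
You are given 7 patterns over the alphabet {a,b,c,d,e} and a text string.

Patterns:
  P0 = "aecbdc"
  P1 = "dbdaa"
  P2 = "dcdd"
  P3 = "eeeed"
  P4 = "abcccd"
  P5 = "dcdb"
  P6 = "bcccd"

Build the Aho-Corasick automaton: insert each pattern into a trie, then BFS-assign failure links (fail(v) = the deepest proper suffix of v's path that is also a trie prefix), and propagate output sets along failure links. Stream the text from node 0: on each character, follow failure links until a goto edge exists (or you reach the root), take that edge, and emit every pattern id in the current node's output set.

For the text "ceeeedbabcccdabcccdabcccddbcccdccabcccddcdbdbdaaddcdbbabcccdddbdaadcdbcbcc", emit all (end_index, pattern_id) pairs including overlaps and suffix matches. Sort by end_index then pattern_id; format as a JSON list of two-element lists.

Construct AC machine:
Trie (insert patterns):
  0='ε' goto a→1 b→26 d→7 e→15
  1='a' goto b→20 e→2
  2='ae' goto c→3
  3='aec' goto b→4
  4='aecb' goto d→5
  5='aecbd' goto c→6
  6='aecbdc' goto ·  [P0 ends]
  7='d' goto b→8 c→12
  8='db' goto d→9
  9='dbd' goto a→10
  10='dbda' goto a→11
  11='dbdaa' goto ·  [P1 ends]
  12='dc' goto d→13
  13='dcd' goto b→25 d→14
  14='dcdd' goto ·  [P2 ends]
  15='e' goto e→16
  16='ee' goto e→17
  17='eee' goto e→18
  18='eeee' goto d→19
  19='eeeed' goto ·  [P3 ends]
  20='ab' goto c→21
  21='abc' goto c→22
  22='abcc' goto c→23
  23='abccc' goto d→24
  24='abcccd' goto ·  [P4 ends]
  25='dcdb' goto ·  [P5 ends]
  26='b' goto c→27
  27='bc' goto c→28
  28='bcc' goto c→29
  29='bccc' goto d→30
  30='bcccd' goto ·  [P6 ends]

BFS fail/out derivation:
  fail(1) 'a': from fail(0)=0 chase 'a': 0 ⇒ 0;  out=∅∪out(0)=∅
  fail(7) 'd': from fail(0)=0 chase 'd': 0 ⇒ 0;  out=∅∪out(0)=∅
  fail(15) 'e': from fail(0)=0 chase 'e': 0 ⇒ 0;  out=∅∪out(0)=∅
  fail(26) 'b': from fail(0)=0 chase 'b': 0 ⇒ 0;  out=∅∪out(0)=∅
  fail(2) 'ae': from fail(1)=0 chase 'e': 0 ⇒ 15;  out=∅∪out(15)=∅
  fail(8) 'db': from fail(7)=0 chase 'b': 0 ⇒ 26;  out=∅∪out(26)=∅
  fail(12) 'dc': from fail(7)=0 chase 'c': 0 ⇒ 0;  out=∅∪out(0)=∅
  fail(16) 'ee': from fail(15)=0 chase 'e': 0 ⇒ 15;  out=∅∪out(15)=∅
  fail(20) 'ab': from fail(1)=0 chase 'b': 0 ⇒ 26;  out=∅∪out(26)=∅
  fail(27) 'bc': from fail(26)=0 chase 'c': 0 ⇒ 0;  out=∅∪out(0)=∅
  fail(3) 'aec': from fail(2)=15 chase 'c': 15→0 ⇒ 0;  out=∅∪out(0)=∅
  fail(9) 'dbd': from fail(8)=26 chase 'd': 26→0 ⇒ 7;  out=∅∪out(7)=∅
  fail(13) 'dcd': from fail(12)=0 chase 'd': 0 ⇒ 7;  out=∅∪out(7)=∅
  fail(17) 'eee': from fail(16)=15 chase 'e': 15 ⇒ 16;  out=∅∪out(16)=∅
  fail(21) 'abc': from fail(20)=26 chase 'c': 26 ⇒ 27;  out=∅∪out(27)=∅
  fail(28) 'bcc': from fail(27)=0 chase 'c': 0 ⇒ 0;  out=∅∪out(0)=∅
  fail(4) 'aecb': from fail(3)=0 chase 'b': 0 ⇒ 26;  out=∅∪out(26)=∅
  fail(10) 'dbda': from fail(9)=7 chase 'a': 7→0 ⇒ 1;  out=∅∪out(1)=∅
  fail(14) 'dcdd': from fail(13)=7 chase 'd': 7→0 ⇒ 7;  out={2}∪out(7)={2}
  fail(18) 'eeee': from fail(17)=16 chase 'e': 16 ⇒ 17;  out=∅∪out(17)=∅
  fail(22) 'abcc': from fail(21)=27 chase 'c': 27 ⇒ 28;  out=∅∪out(28)=∅
  fail(25) 'dcdb': from fail(13)=7 chase 'b': 7 ⇒ 8;  out={5}∪out(8)={5}
  fail(29) 'bccc': from fail(28)=0 chase 'c': 0 ⇒ 0;  out=∅∪out(0)=∅
  fail(5) 'aecbd': from fail(4)=26 chase 'd': 26→0 ⇒ 7;  out=∅∪out(7)=∅
  fail(11) 'dbdaa': from fail(10)=1 chase 'a': 1→0 ⇒ 1;  out={1}∪out(1)={1}
  fail(19) 'eeeed': from fail(18)=17 chase 'd': 17→16→15→0 ⇒ 7;  out={3}∪out(7)={3}
  fail(23) 'abccc': from fail(22)=28 chase 'c': 28 ⇒ 29;  out=∅∪out(29)=∅
  fail(30) 'bcccd': from fail(29)=0 chase 'd': 0 ⇒ 7;  out={6}∪out(7)={6}
  fail(6) 'aecbdc': from fail(5)=7 chase 'c': 7 ⇒ 12;  out={0}∪out(12)={0}
  fail(24) 'abcccd': from fail(23)=29 chase 'd': 29 ⇒ 30;  out={4}∪out(30)={4,6}

Text stream:
[0] read 'c'  n0⇒n0
[1] read 'e'  n0⇒n15
[2] read 'e'  n15⇒n16
[3] read 'e'  n16⇒n17
[4] read 'e'  n17⇒n18
[5] read 'd'  n18⇒n19  ** P3@[1:5]
[6] read 'b'  n19⇒n8 ·f
[7] read 'a'  n8⇒n1 ·f
[8] read 'b'  n1⇒n20
[9] read 'c'  n20⇒n21
[10] read 'c'  n21⇒n22
[11] read 'c'  n22⇒n23
[12] read 'd'  n23⇒n24  ** P4@[7:12],P6@[8:12]
[13] read 'a'  n24⇒n1 ·f
[14] read 'b'  n1⇒n20
[15] read 'c'  n20⇒n21
[16] read 'c'  n21⇒n22
[17] read 'c'  n22⇒n23
[18] read 'd'  n23⇒n24  ** P4@[13:18],P6@[14:18]
[19] read 'a'  n24⇒n1 ·f
[20] read 'b'  n1⇒n20
[21] read 'c'  n20⇒n21
[22] read 'c'  n21⇒n22
[23] read 'c'  n22⇒n23
[24] read 'd'  n23⇒n24  ** P4@[19:24],P6@[20:24]
[25] read 'd'  n24⇒n7 ·f
[26] read 'b'  n7⇒n8
[27] read 'c'  n8⇒n27 ·f
[28] read 'c'  n27⇒n28
[29] read 'c'  n28⇒n29
[30] read 'd'  n29⇒n30  ** P6@[26:30]
[31] read 'c'  n30⇒n12 ·f
[32] read 'c'  n12⇒n0 ·f
[33] read 'a'  n0⇒n1
[34] read 'b'  n1⇒n20
[35] read 'c'  n20⇒n21
[36] read 'c'  n21⇒n22
[37] read 'c'  n22⇒n23
[38] read 'd'  n23⇒n24  ** P4@[33:38],P6@[34:38]
[39] read 'd'  n24⇒n7 ·f
[40] read 'c'  n7⇒n12
[41] read 'd'  n12⇒n13
[42] read 'b'  n13⇒n25  ** P5@[39:42]
[43] read 'd'  n25⇒n9 ·f
[44] read 'b'  n9⇒n8 ·f
[45] read 'd'  n8⇒n9
[46] read 'a'  n9⇒n10
[47] read 'a'  n10⇒n11  ** P1@[43:47]
[48] read 'd'  n11⇒n7 ·f
[49] read 'd'  n7⇒n7 ·f
[50] read 'c'  n7⇒n12
[51] read 'd'  n12⇒n13
[52] read 'b'  n13⇒n25  ** P5@[49:52]
[53] read 'b'  n25⇒n26 ·f
[54] read 'a'  n26⇒n1 ·f
[55] read 'b'  n1⇒n20
[56] read 'c'  n20⇒n21
[57] read 'c'  n21⇒n22
[58] read 'c'  n22⇒n23
[59] read 'd'  n23⇒n24  ** P4@[54:59],P6@[55:59]
[60] read 'd'  n24⇒n7 ·f
[61] read 'd'  n7⇒n7 ·f
[62] read 'b'  n7⇒n8
[63] read 'd'  n8⇒n9
[64] read 'a'  n9⇒n10
[65] read 'a'  n10⇒n11  ** P1@[61:65]
[66] read 'd'  n11⇒n7 ·f
[67] read 'c'  n7⇒n12
[68] read 'd'  n12⇒n13
[69] read 'b'  n13⇒n25  ** P5@[66:69]
[70] read 'c'  n25⇒n27 ·f
[71] read 'b'  n27⇒n26 ·f
[72] read 'c'  n26⇒n27
[73] read 'c'  n27⇒n28

Matches: [[5,3],[12,4],[12,6],[18,4],[18,6],[24,4],[24,6],[30,6],[38,4],[38,6],[42,5],[47,1],[52,5],[59,4],[59,6],[65,1],[69,5]]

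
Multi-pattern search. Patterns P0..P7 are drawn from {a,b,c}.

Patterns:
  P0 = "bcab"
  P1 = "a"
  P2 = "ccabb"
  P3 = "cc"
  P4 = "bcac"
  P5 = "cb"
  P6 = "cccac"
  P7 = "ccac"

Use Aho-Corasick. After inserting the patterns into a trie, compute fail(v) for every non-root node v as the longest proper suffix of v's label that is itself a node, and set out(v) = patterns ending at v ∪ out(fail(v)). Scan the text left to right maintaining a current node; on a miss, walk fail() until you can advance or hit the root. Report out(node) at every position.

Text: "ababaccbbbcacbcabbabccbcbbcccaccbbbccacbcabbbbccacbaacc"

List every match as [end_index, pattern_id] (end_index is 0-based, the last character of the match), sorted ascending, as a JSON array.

Build:
Trie (insert patterns):
  n0 'ε': a→5 b→1 c→6
  n1 'b': c→2
  n2 'bc': a→3
  n3 'bca': b→4 c→11
  n4 'bcab': ·  [P0 ends]
  n5 'a': ·  [P1 ends]
  n6 'c': b→12 c→7
  n7 'cc': a→8 c→13  [P3 ends]
  n8 'cca': b→9 c→16
  n9 'ccab': b→10
  n10 'ccabb': ·  [P2 ends]
  n11 'bcac': ·  [P4 ends]
  n12 'cb': ·  [P5 ends]
  n13 'ccc': a→14
  n14 'ccca': c→15
  n15 'cccac': ·  [P6 ends]
  n16 'ccac': ·  [P7 ends]

Failure links (BFS by depth):
  fail(1) 'b': from fail(0)=0 chase 'b': 0 ⇒ 0;  out=∅∪out(0)=∅
  fail(5) 'a': from fail(0)=0 chase 'a': 0 ⇒ 0;  out={1}∪out(0)={1}
  fail(6) 'c': from fail(0)=0 chase 'c': 0 ⇒ 0;  out=∅∪out(0)=∅
  fail(2) 'bc': from fail(1)=0 chase 'c': 0 ⇒ 6;  out=∅∪out(6)=∅
  fail(7) 'cc': from fail(6)=0 chase 'c': 0 ⇒ 6;  out={3}∪out(6)={3}
  fail(12) 'cb': from fail(6)=0 chase 'b': 0 ⇒ 1;  out={5}∪out(1)={5}
  fail(3) 'bca': from fail(2)=6 chase 'a': 6→0 ⇒ 5;  out=∅∪out(5)={1}
  fail(8) 'cca': from fail(7)=6 chase 'a': 6→0 ⇒ 5;  out=∅∪out(5)={1}
  fail(13) 'ccc': from fail(7)=6 chase 'c': 6 ⇒ 7;  out=∅∪out(7)={3}
  fail(4) 'bcab': from fail(3)=5 chase 'b': 5→0 ⇒ 1;  out={0}∪out(1)={0}
  fail(9) 'ccab': from fail(8)=5 chase 'b': 5→0 ⇒ 1;  out=∅∪out(1)=∅
  fail(11) 'bcac': from fail(3)=5 chase 'c': 5→0 ⇒ 6;  out={4}∪out(6)={4}
  fail(14) 'ccca': from fail(13)=7 chase 'a': 7 ⇒ 8;  out=∅∪out(8)={1}
  fail(16) 'ccac': from fail(8)=5 chase 'c': 5→0 ⇒ 6;  out={7}∪out(6)={7}
  fail(10) 'ccabb': from fail(9)=1 chase 'b': 1→0 ⇒ 1;  out={2}∪out(1)={2}
  fail(15) 'cccac': from fail(14)=8 chase 'c': 8 ⇒ 16;  out={6}∪out(16)={6,7}

Run:
[0] read 'a'  n0⇒n5  emit P1@[0:0]
[1] read 'b'  n5⇒n1 ·f
[2] read 'a'  n1⇒n5 ·f  emit P1@[2:2]
[3] read 'b'  n5⇒n1 ·f
[4] read 'a'  n1⇒n5 ·f  emit P1@[4:4]
[5] read 'c'  n5⇒n6 ·f
[6] read 'c'  n6⇒n7  emit P3@[5:6]
[7] read 'b'  n7⇒n12 ·f  emit P5@[6:7]
[8] read 'b'  n12⇒n1 ·f
[9] read 'b'  n1⇒n1 ·f
[10] read 'c'  n1⇒n2
[11] read 'a'  n2⇒n3  emit P1@[11:11]
[12] read 'c'  n3⇒n11  emit P4@[9:12]
[13] read 'b'  n11⇒n12 ·f  emit P5@[12:13]
[14] read 'c'  n12⇒n2 ·f
[15] read 'a'  n2⇒n3  emit P1@[15:15]
[16] read 'b'  n3⇒n4  emit P0@[13:16]
[17] read 'b'  n4⇒n1 ·f
[18] read 'a'  n1⇒n5 ·f  emit P1@[18:18]
[19] read 'b'  n5⇒n1 ·f
[20] read 'c'  n1⇒n2
[21] read 'c'  n2⇒n7 ·f  emit P3@[20:21]
[22] read 'b'  n7⇒n12 ·f  emit P5@[21:22]
[23] read 'c'  n12⇒n2 ·f
[24] read 'b'  n2⇒n12 ·f  emit P5@[23:24]
[25] read 'b'  n12⇒n1 ·f
[26] read 'c'  n1⇒n2
[27] read 'c'  n2⇒n7 ·f  emit P3@[26:27]
[28] read 'c'  n7⇒n13  emit P3@[27:28]
[29] read 'a'  n13⇒n14  emit P1@[29:29]
[30] read 'c'  n14⇒n15  emit P6@[26:30],P7@[27:30]
[31] read 'c'  n15⇒n7 ·f  emit P3@[30:31]
[32] read 'b'  n7⇒n12 ·f  emit P5@[31:32]
[33] read 'b'  n12⇒n1 ·f
[34] read 'b'  n1⇒n1 ·f
[35] read 'c'  n1⇒n2
[36] read 'c'  n2⇒n7 ·f  emit P3@[35:36]
[37] read 'a'  n7⇒n8  emit P1@[37:37]
[38] read 'c'  n8⇒n16  emit P7@[35:38]
[39] read 'b'  n16⇒n12 ·f  emit P5@[38:39]
[40] read 'c'  n12⇒n2 ·f
[41] read 'a'  n2⇒n3  emit P1@[41:41]
[42] read 'b'  n3⇒n4  emit P0@[39:42]
[43] read 'b'  n4⇒n1 ·f
[44] read 'b'  n1⇒n1 ·f
[45] read 'b'  n1⇒n1 ·f
[46] read 'c'  n1⇒n2
[47] read 'c'  n2⇒n7 ·f  emit P3@[46:47]
[48] read 'a'  n7⇒n8  emit P1@[48:48]
[49] read 'c'  n8⇒n16  emit P7@[46:49]
[50] read 'b'  n16⇒n12 ·f  emit P5@[49:50]
[51] read 'a'  n12⇒n5 ·f  emit P1@[51:51]
[52] read 'a'  n5⇒n5 ·f  emit P1@[52:52]
[53] read 'c'  n5⇒n6 ·f
[54] read 'c'  n6⇒n7  emit P3@[53:54]

Result: [[0,1],[2,1],[4,1],[6,3],[7,5],[11,1],[12,4],[13,5],[15,1],[16,0],[18,1],[21,3],[22,5],[24,5],[27,3],[28,3],[29,1],[30,6],[30,7],[31,3],[32,5],[36,3],[37,1],[38,7],[39,5],[41,1],[42,0],[47,3],[48,1],[49,7],[50,5],[51,1],[52,1],[54,3]]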